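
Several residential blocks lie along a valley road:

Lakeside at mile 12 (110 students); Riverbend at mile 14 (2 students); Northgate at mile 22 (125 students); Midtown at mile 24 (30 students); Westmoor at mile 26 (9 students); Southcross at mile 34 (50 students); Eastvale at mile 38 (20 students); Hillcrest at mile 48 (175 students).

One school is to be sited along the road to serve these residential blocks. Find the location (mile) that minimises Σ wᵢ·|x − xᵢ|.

For a sum of weighted absolute distances on a line, the optimum is the weighted median (not the mean). Total weight W = 521; half-weight = 260.5.
Sort by position and accumulate weight:
  mile 12 (Lakeside, w=110) → cum 110
  mile 14 (Riverbend, w=2) → cum 112
  mile 22 (Northgate, w=125) → cum 237
  mile 24 (Midtown, w=30) → cum 267  ≥ 260.5 → median here
  mile 26 (Westmoor, w=9) → cum 276
  mile 34 (Southcross, w=50) → cum 326
  mile 38 (Eastvale, w=20) → cum 346
  mile 48 (Hillcrest, w=175) → cum 521
Optimal location: mile 24.

x = 24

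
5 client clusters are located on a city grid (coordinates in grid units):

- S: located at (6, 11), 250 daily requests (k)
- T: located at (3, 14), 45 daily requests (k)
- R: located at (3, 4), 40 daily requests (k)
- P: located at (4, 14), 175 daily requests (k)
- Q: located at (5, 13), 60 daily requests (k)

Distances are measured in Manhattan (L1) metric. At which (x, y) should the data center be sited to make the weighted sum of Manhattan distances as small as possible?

Manhattan distance separates: Σwᵢ(|x−xᵢ|+|y−yᵢ|) = Σwᵢ|x−xᵢ| + Σwᵢ|y−yᵢ|, so x and y are optimised independently as 1-D weighted medians.
Total weight W = 570; half = 285.
x-coordinate, sorted with cumulative weight:
  x=3 (T, w=45) cum 45
  x=3 (R, w=40) cum 85
  x=4 (P, w=175) cum 260
  x=5 (Q, w=60) cum 320  ← median
  x=6 (S, w=250) cum 570
⇒ x* = 5
y-coordinate, sorted with cumulative weight:
  y=4 (R, w=40) cum 40
  y=11 (S, w=250) cum 290  ← median
  y=13 (Q, w=60) cum 350
  y=14 (T, w=45) cum 395
  y=14 (P, w=175) cum 570
⇒ y* = 11

(5, 11)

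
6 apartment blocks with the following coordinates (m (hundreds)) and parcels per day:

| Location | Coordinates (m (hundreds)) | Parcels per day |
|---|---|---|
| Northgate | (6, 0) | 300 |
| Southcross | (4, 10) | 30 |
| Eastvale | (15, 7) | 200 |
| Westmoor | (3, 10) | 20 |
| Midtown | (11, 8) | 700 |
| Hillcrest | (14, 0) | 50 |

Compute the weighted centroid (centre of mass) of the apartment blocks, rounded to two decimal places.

(10.29, 5.77)

The minimiser of Σwᵢ‖p−pᵢ‖² is the weighted centroid p* = (Σwᵢpᵢ)/(Σwᵢ).
Σwᵢ = 1300.
Σwᵢxᵢ = 300·6 + 30·4 + 200·15 + 20·3 + 700·11 + 50·14 = 13380.
Σwᵢyᵢ = 300·0 + 30·10 + 200·7 + 20·10 + 700·8 + 50·0 = 7500.
x* = 13380/1300 = 10.29, y* = 7500/1300 = 5.77.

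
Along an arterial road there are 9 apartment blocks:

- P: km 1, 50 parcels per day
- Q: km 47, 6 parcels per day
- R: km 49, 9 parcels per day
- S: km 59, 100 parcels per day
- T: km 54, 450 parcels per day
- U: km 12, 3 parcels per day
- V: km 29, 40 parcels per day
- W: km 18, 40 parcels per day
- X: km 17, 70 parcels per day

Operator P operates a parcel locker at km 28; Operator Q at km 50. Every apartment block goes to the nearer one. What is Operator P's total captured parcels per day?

The indifferent point is the midpoint (28+50)/2 = 39; apartment blocks left of it (closer to Operator P at 28) go to Operator P, those right go to Operator Q.
  P at 1 (w=50) → Operator P
  U at 12 (w=3) → Operator P
  X at 17 (w=70) → Operator P
  W at 18 (w=40) → Operator P
  V at 29 (w=40) → Operator P
  Q at 47 (w=6) → Operator Q
  R at 49 (w=9) → Operator Q
  T at 54 (w=450) → Operator Q
  S at 59 (w=100) → Operator Q
Operator P captures 203; Operator Q captures 565.

203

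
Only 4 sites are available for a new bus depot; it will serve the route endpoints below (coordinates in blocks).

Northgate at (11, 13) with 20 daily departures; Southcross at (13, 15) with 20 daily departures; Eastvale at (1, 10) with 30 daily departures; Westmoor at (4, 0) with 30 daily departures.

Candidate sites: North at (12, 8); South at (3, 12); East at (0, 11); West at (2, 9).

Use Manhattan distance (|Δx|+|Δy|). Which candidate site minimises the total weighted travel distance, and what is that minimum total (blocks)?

Total weighted distance at each candidate:
  North (12, 8): total = 1150
  South (3, 12): total = 950
  East (0, 11): total = 1110
  West (2, 9): total = 990
Minimum is at South with total 950 blocks.

South, total 950 blocks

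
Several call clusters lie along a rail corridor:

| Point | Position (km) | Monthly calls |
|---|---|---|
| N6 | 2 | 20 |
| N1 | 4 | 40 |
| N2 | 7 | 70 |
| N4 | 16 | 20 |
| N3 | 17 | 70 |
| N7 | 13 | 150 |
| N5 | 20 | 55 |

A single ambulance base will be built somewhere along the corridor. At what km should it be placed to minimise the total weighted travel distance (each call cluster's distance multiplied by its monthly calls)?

For a sum of weighted absolute distances on a line, the optimum is the weighted median (not the mean). Total weight W = 425; half-weight = 212.5.
Sort by position and accumulate weight:
  km 2 (N6, w=20) → cum 20
  km 4 (N1, w=40) → cum 60
  km 7 (N2, w=70) → cum 130
  km 13 (N7, w=150) → cum 280  ≥ 212.5 → median here
  km 16 (N4, w=20) → cum 300
  km 17 (N3, w=70) → cum 370
  km 20 (N5, w=55) → cum 425
Optimal location: km 13.

x = 13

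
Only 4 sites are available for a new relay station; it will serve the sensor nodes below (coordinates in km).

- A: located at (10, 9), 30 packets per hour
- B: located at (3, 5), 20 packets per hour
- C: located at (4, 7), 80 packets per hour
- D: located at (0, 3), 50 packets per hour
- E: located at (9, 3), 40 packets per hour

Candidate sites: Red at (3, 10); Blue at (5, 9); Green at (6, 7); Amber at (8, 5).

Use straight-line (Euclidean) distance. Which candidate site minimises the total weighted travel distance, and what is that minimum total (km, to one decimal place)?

Total weighted distance at each candidate:
  Red (3, 10): total = 1314.7
  Blue (5, 9): total = 1097.3
  Green (6, 7): total = 926.8
  Amber (8, 5): total = 1093.7
Minimum is at Green with total 926.8 km.

Green, total 926.8 km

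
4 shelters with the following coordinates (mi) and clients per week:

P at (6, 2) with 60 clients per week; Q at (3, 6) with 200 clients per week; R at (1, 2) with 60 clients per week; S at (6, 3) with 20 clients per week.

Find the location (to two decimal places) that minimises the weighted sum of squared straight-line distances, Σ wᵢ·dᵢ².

The minimiser of Σwᵢ‖p−pᵢ‖² is the weighted centroid p* = (Σwᵢpᵢ)/(Σwᵢ).
Σwᵢ = 340.
Σwᵢxᵢ = 60·6 + 200·3 + 60·1 + 20·6 = 1140.
Σwᵢyᵢ = 60·2 + 200·6 + 60·2 + 20·3 = 1500.
x* = 1140/340 = 3.35, y* = 1500/340 = 4.41.

(3.35, 4.41)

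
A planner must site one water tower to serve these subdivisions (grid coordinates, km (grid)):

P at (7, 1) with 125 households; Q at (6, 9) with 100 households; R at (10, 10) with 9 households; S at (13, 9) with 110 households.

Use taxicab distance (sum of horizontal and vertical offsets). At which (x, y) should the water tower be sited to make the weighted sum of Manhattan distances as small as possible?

(7, 9)

Manhattan distance separates: Σwᵢ(|x−xᵢ|+|y−yᵢ|) = Σwᵢ|x−xᵢ| + Σwᵢ|y−yᵢ|, so x and y are optimised independently as 1-D weighted medians.
Total weight W = 344; half = 172.
x-coordinate, sorted with cumulative weight:
  x=6 (Q, w=100) cum 100
  x=7 (P, w=125) cum 225  ← median
  x=10 (R, w=9) cum 234
  x=13 (S, w=110) cum 344
⇒ x* = 7
y-coordinate, sorted with cumulative weight:
  y=1 (P, w=125) cum 125
  y=9 (Q, w=100) cum 225  ← median
  y=9 (S, w=110) cum 335
  y=10 (R, w=9) cum 344
⇒ y* = 9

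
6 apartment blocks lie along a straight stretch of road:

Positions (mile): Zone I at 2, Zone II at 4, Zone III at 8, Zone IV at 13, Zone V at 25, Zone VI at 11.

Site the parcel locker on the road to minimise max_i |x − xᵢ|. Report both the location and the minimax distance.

location 13.5, max distance 11.5

The 1-center on a line is the midpoint of the two extreme points: leftmost at 2, rightmost at 25.
Optimal location = (2 + 25)/2 = 13.5; maximum distance = (25 − 2)/2 = 11.5.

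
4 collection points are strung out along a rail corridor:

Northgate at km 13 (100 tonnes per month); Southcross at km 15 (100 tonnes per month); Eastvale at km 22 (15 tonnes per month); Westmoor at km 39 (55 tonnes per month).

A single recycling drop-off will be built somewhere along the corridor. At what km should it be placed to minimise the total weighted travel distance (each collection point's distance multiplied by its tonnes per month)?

For a sum of weighted absolute distances on a line, the optimum is the weighted median (not the mean). Total weight W = 270; half-weight = 135.
Sort by position and accumulate weight:
  km 13 (Northgate, w=100) → cum 100
  km 15 (Southcross, w=100) → cum 200  ≥ 135 → median here
  km 22 (Eastvale, w=15) → cum 215
  km 39 (Westmoor, w=55) → cum 270
Optimal location: km 15.

x = 15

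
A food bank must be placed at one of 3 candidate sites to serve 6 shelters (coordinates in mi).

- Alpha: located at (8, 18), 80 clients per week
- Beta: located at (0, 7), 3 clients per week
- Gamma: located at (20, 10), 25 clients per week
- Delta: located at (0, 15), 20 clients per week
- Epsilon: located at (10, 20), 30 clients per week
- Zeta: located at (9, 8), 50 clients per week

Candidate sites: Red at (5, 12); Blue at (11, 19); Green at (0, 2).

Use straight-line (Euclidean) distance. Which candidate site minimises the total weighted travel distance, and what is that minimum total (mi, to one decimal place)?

Blue, total 1455.6 mi

Total weighted distance at each candidate:
  Red (5, 12): total = 1618.7
  Blue (11, 19): total = 1455.6
  Green (0, 2): total = 3403.2
Minimum is at Blue with total 1455.6 mi.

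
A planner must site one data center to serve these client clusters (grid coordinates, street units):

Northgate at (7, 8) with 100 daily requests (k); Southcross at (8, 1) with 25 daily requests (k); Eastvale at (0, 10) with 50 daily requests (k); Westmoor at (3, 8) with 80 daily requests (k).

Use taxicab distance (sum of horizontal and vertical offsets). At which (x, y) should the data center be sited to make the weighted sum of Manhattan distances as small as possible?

Manhattan distance separates: Σwᵢ(|x−xᵢ|+|y−yᵢ|) = Σwᵢ|x−xᵢ| + Σwᵢ|y−yᵢ|, so x and y are optimised independently as 1-D weighted medians.
Total weight W = 255; half = 127.5.
x-coordinate, sorted with cumulative weight:
  x=0 (Eastvale, w=50) cum 50
  x=3 (Westmoor, w=80) cum 130  ← median
  x=7 (Northgate, w=100) cum 230
  x=8 (Southcross, w=25) cum 255
⇒ x* = 3
y-coordinate, sorted with cumulative weight:
  y=1 (Southcross, w=25) cum 25
  y=8 (Northgate, w=100) cum 125
  y=8 (Westmoor, w=80) cum 205  ← median
  y=10 (Eastvale, w=50) cum 255
⇒ y* = 8

(3, 8)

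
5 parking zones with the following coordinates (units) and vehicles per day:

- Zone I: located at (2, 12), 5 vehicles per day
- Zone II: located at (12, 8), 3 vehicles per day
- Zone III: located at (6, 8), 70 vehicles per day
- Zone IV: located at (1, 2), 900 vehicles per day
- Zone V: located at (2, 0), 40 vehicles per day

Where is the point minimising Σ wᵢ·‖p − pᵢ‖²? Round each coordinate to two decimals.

(1.42, 2.40)

The minimiser of Σwᵢ‖p−pᵢ‖² is the weighted centroid p* = (Σwᵢpᵢ)/(Σwᵢ).
Σwᵢ = 1018.
Σwᵢxᵢ = 5·2 + 3·12 + 70·6 + 900·1 + 40·2 = 1446.
Σwᵢyᵢ = 5·12 + 3·8 + 70·8 + 900·2 + 40·0 = 2444.
x* = 1446/1018 = 1.42, y* = 2444/1018 = 2.40.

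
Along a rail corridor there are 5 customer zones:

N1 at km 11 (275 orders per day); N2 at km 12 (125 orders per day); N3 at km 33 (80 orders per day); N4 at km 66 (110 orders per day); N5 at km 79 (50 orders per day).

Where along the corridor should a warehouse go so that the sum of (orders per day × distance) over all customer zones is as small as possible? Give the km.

For a sum of weighted absolute distances on a line, the optimum is the weighted median (not the mean). Total weight W = 640; half-weight = 320.
Sort by position and accumulate weight:
  km 11 (N1, w=275) → cum 275
  km 12 (N2, w=125) → cum 400  ≥ 320 → median here
  km 33 (N3, w=80) → cum 480
  km 66 (N4, w=110) → cum 590
  km 79 (N5, w=50) → cum 640
Optimal location: km 12.

x = 12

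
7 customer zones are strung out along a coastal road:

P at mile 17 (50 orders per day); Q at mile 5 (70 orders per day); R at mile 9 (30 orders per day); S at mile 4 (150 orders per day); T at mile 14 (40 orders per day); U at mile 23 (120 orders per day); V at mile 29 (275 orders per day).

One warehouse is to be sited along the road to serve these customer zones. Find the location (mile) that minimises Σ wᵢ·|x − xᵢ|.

For a sum of weighted absolute distances on a line, the optimum is the weighted median (not the mean). Total weight W = 735; half-weight = 367.5.
Sort by position and accumulate weight:
  mile 4 (S, w=150) → cum 150
  mile 5 (Q, w=70) → cum 220
  mile 9 (R, w=30) → cum 250
  mile 14 (T, w=40) → cum 290
  mile 17 (P, w=50) → cum 340
  mile 23 (U, w=120) → cum 460  ≥ 367.5 → median here
  mile 29 (V, w=275) → cum 735
Optimal location: mile 23.

x = 23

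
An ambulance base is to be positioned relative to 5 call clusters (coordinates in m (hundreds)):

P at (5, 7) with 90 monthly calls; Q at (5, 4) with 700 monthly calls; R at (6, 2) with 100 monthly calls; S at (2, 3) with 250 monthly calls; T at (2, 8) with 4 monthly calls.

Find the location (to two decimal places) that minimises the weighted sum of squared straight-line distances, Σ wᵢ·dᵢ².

The minimiser of Σwᵢ‖p−pᵢ‖² is the weighted centroid p* = (Σwᵢpᵢ)/(Σwᵢ).
Σwᵢ = 1144.
Σwᵢxᵢ = 90·5 + 700·5 + 100·6 + 250·2 + 4·2 = 5058.
Σwᵢyᵢ = 90·7 + 700·4 + 100·2 + 250·3 + 4·8 = 4412.
x* = 5058/1144 = 4.42, y* = 4412/1144 = 3.86.

(4.42, 3.86)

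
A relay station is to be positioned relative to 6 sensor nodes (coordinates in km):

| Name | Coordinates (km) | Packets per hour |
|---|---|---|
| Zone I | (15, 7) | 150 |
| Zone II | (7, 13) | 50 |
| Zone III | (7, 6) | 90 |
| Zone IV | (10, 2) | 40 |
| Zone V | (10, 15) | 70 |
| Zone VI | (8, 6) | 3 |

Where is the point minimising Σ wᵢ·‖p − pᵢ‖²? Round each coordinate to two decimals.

(10.80, 8.41)

The minimiser of Σwᵢ‖p−pᵢ‖² is the weighted centroid p* = (Σwᵢpᵢ)/(Σwᵢ).
Σwᵢ = 403.
Σwᵢxᵢ = 150·15 + 50·7 + 90·7 + 40·10 + 70·10 + 3·8 = 4354.
Σwᵢyᵢ = 150·7 + 50·13 + 90·6 + 40·2 + 70·15 + 3·6 = 3388.
x* = 4354/403 = 10.80, y* = 3388/403 = 8.41.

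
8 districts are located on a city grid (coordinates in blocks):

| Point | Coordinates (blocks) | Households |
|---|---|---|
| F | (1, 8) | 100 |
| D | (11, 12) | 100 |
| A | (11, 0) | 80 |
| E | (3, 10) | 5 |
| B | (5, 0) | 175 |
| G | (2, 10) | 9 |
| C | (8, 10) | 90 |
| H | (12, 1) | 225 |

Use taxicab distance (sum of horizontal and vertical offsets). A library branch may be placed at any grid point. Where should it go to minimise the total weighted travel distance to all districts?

Manhattan distance separates: Σwᵢ(|x−xᵢ|+|y−yᵢ|) = Σwᵢ|x−xᵢ| + Σwᵢ|y−yᵢ|, so x and y are optimised independently as 1-D weighted medians.
Total weight W = 784; half = 392.
x-coordinate, sorted with cumulative weight:
  x=1 (F, w=100) cum 100
  x=2 (G, w=9) cum 109
  x=3 (E, w=5) cum 114
  x=5 (B, w=175) cum 289
  x=8 (C, w=90) cum 379
  x=11 (D, w=100) cum 479  ← median
  x=11 (A, w=80) cum 559
  x=12 (H, w=225) cum 784
⇒ x* = 11
y-coordinate, sorted with cumulative weight:
  y=0 (A, w=80) cum 80
  y=0 (B, w=175) cum 255
  y=1 (H, w=225) cum 480  ← median
  y=8 (F, w=100) cum 580
  y=10 (E, w=5) cum 585
  y=10 (G, w=9) cum 594
  y=10 (C, w=90) cum 684
  y=12 (D, w=100) cum 784
⇒ y* = 1

(11, 1)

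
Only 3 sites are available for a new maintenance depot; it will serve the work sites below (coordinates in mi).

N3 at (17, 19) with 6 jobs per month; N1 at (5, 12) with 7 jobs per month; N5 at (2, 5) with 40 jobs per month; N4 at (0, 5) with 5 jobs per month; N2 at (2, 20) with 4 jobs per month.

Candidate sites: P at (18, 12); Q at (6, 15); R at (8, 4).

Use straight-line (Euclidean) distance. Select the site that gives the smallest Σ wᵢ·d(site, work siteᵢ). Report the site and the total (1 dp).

Total weighted distance at each candidate:
  P (18, 12): total = 1000.1
  Q (6, 15): total = 607.1
  R (8, 4): total = 516.7
Minimum is at R with total 516.7 mi.

R, total 516.7 mi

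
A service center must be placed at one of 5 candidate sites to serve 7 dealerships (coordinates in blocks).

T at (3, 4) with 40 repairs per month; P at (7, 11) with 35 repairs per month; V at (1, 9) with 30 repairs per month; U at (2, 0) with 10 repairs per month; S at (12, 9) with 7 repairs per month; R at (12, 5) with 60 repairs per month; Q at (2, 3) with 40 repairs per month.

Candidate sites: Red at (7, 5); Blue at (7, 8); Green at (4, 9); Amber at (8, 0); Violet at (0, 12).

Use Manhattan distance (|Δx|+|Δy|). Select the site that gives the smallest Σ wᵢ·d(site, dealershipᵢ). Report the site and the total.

Total weighted distance at each candidate:
  Red (7, 5): total = 1453
  Blue (7, 8): total = 1687
  Green (4, 9): total = 1711
  Amber (8, 0): total = 2311
  Violet (0, 12): total = 2665
Minimum is at Red with total 1453 blocks.

Red, total 1453 blocks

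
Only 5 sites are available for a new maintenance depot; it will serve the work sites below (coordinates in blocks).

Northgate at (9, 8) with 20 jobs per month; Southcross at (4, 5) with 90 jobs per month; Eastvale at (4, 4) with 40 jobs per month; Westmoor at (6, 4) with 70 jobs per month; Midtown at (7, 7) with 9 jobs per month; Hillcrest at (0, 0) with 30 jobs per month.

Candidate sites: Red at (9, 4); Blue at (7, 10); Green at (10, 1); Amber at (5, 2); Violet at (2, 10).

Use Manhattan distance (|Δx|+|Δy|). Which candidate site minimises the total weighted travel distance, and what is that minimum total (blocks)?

Amber, total 1163 blocks

Total weighted distance at each candidate:
  Red (9, 4): total = 1465
  Blue (7, 10): total = 2187
  Green (10, 1): total = 2321
  Amber (5, 2): total = 1163
  Violet (2, 10): total = 2262
Minimum is at Amber with total 1163 blocks.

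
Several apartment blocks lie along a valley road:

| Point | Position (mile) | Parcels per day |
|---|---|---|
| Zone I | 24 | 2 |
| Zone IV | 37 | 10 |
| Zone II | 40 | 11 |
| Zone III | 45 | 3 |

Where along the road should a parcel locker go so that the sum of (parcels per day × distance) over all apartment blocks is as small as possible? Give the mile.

x = 40

For a sum of weighted absolute distances on a line, the optimum is the weighted median (not the mean). Total weight W = 26; half-weight = 13.
Sort by position and accumulate weight:
  mile 24 (Zone I, w=2) → cum 2
  mile 37 (Zone IV, w=10) → cum 12
  mile 40 (Zone II, w=11) → cum 23  ≥ 13 → median here
  mile 45 (Zone III, w=3) → cum 26
Optimal location: mile 40.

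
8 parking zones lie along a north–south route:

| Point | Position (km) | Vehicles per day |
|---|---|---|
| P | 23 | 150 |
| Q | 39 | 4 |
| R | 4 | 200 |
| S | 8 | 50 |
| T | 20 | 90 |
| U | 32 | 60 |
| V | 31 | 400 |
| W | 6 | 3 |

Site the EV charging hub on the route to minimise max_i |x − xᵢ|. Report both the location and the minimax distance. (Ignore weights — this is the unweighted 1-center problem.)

location 21.5, max distance 17.5

The 1-center on a line is the midpoint of the two extreme points: leftmost at 4, rightmost at 39.
Optimal location = (4 + 39)/2 = 21.5; maximum distance = (39 − 4)/2 = 17.5.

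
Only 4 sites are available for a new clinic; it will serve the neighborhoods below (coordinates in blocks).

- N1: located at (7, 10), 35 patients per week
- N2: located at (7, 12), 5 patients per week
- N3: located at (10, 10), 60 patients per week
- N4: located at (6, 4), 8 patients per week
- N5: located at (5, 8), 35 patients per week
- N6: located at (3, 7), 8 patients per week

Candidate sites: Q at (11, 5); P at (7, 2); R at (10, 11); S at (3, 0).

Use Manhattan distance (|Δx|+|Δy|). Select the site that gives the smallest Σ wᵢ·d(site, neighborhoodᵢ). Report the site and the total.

R, total 676 blocks

Total weighted distance at each candidate:
  Q (11, 5): total = 1173
  P (7, 2): total = 1366
  R (10, 11): total = 676
  S (3, 0): total = 2052
Minimum is at R with total 676 blocks.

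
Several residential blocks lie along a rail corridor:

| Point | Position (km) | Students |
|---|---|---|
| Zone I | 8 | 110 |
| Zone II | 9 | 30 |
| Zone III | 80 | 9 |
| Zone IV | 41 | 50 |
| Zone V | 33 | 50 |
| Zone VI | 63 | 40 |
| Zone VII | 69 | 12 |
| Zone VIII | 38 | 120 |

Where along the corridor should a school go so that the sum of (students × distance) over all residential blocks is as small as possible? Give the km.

For a sum of weighted absolute distances on a line, the optimum is the weighted median (not the mean). Total weight W = 421; half-weight = 210.5.
Sort by position and accumulate weight:
  km 8 (Zone I, w=110) → cum 110
  km 9 (Zone II, w=30) → cum 140
  km 33 (Zone V, w=50) → cum 190
  km 38 (Zone VIII, w=120) → cum 310  ≥ 210.5 → median here
  km 41 (Zone IV, w=50) → cum 360
  km 63 (Zone VI, w=40) → cum 400
  km 69 (Zone VII, w=12) → cum 412
  km 80 (Zone III, w=9) → cum 421
Optimal location: km 38.

x = 38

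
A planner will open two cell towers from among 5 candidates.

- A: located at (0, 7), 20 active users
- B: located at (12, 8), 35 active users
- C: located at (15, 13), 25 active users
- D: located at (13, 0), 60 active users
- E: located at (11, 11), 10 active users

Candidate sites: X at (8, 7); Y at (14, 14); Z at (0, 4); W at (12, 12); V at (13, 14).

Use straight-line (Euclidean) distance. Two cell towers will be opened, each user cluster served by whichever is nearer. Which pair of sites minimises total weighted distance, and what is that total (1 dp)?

{X, Y}, total 898.2

Evaluate every pair (each demand assigned to the nearer of the two):
  {X, Y}: total = 898.2
  {X, W}: total = 909.3
  {X, V}: total = 912.4
  {X, Z}: total = 1000.9
  {Z, W}: total = 1015.7
  {Y, W}: total = 1172.0
  {Y, Z}: total = 1175.2
  {Z, V}: total = 1180.9
  {W, V}: total = 1192.5
  {Y, V}: total = 1419.6
Best pair: {X, Y} with total 898.2.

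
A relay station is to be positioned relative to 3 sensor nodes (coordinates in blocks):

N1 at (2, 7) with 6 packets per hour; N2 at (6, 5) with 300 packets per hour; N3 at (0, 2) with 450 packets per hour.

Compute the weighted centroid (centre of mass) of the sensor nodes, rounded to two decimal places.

(2.40, 3.23)

The minimiser of Σwᵢ‖p−pᵢ‖² is the weighted centroid p* = (Σwᵢpᵢ)/(Σwᵢ).
Σwᵢ = 756.
Σwᵢxᵢ = 6·2 + 300·6 + 450·0 = 1812.
Σwᵢyᵢ = 6·7 + 300·5 + 450·2 = 2442.
x* = 1812/756 = 2.40, y* = 2442/756 = 3.23.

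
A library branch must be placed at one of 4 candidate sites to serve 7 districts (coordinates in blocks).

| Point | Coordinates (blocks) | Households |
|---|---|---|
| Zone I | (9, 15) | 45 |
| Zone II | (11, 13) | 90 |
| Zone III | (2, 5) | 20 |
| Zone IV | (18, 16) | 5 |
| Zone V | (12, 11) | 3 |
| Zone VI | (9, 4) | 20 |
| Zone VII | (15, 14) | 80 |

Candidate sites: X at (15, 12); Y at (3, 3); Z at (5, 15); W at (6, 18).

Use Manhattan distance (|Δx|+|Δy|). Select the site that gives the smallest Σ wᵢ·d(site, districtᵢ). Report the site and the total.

Total weighted distance at each candidate:
  X (15, 12): total = 1742
  Y (3, 3): total = 4661
  Z (5, 15): total = 2443
  W (6, 18): total = 2999
Minimum is at X with total 1742 blocks.

X, total 1742 blocks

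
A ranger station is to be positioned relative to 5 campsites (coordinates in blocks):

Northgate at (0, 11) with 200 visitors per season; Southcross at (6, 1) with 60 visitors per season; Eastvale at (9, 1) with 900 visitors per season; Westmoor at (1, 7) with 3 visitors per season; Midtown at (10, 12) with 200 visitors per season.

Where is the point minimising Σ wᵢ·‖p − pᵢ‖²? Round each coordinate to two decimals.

(7.68, 4.09)

The minimiser of Σwᵢ‖p−pᵢ‖² is the weighted centroid p* = (Σwᵢpᵢ)/(Σwᵢ).
Σwᵢ = 1363.
Σwᵢxᵢ = 200·0 + 60·6 + 900·9 + 3·1 + 200·10 = 10463.
Σwᵢyᵢ = 200·11 + 60·1 + 900·1 + 3·7 + 200·12 = 5581.
x* = 10463/1363 = 7.68, y* = 5581/1363 = 4.09.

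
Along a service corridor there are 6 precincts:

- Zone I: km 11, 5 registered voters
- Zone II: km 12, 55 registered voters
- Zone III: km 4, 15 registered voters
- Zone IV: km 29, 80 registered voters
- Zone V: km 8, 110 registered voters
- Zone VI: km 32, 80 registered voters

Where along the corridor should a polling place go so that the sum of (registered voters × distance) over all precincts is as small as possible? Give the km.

For a sum of weighted absolute distances on a line, the optimum is the weighted median (not the mean). Total weight W = 345; half-weight = 172.5.
Sort by position and accumulate weight:
  km 4 (Zone III, w=15) → cum 15
  km 8 (Zone V, w=110) → cum 125
  km 11 (Zone I, w=5) → cum 130
  km 12 (Zone II, w=55) → cum 185  ≥ 172.5 → median here
  km 29 (Zone IV, w=80) → cum 265
  km 32 (Zone VI, w=80) → cum 345
Optimal location: km 12.

x = 12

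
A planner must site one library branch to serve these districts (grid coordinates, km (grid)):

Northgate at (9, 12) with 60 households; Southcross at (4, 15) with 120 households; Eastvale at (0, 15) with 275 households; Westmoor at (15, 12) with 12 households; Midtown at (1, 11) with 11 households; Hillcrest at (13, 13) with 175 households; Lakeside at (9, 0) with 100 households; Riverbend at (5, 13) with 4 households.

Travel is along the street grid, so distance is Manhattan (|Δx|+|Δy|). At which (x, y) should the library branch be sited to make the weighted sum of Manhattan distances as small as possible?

Manhattan distance separates: Σwᵢ(|x−xᵢ|+|y−yᵢ|) = Σwᵢ|x−xᵢ| + Σwᵢ|y−yᵢ|, so x and y are optimised independently as 1-D weighted medians.
Total weight W = 757; half = 378.5.
x-coordinate, sorted with cumulative weight:
  x=0 (Eastvale, w=275) cum 275
  x=1 (Midtown, w=11) cum 286
  x=4 (Southcross, w=120) cum 406  ← median
  x=5 (Riverbend, w=4) cum 410
  x=9 (Northgate, w=60) cum 470
  x=9 (Lakeside, w=100) cum 570
  x=13 (Hillcrest, w=175) cum 745
  x=15 (Westmoor, w=12) cum 757
⇒ x* = 4
y-coordinate, sorted with cumulative weight:
  y=0 (Lakeside, w=100) cum 100
  y=11 (Midtown, w=11) cum 111
  y=12 (Northgate, w=60) cum 171
  y=12 (Westmoor, w=12) cum 183
  y=13 (Hillcrest, w=175) cum 358
  y=13 (Riverbend, w=4) cum 362
  y=15 (Southcross, w=120) cum 482  ← median
  y=15 (Eastvale, w=275) cum 757
⇒ y* = 15

(4, 15)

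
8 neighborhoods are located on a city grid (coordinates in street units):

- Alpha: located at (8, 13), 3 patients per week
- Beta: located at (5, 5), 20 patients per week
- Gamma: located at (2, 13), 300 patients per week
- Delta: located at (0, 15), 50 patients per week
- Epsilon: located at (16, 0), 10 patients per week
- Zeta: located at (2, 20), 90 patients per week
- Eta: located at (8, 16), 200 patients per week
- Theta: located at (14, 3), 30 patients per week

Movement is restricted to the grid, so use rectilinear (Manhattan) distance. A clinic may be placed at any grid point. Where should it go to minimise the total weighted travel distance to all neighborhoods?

(2, 13)

Manhattan distance separates: Σwᵢ(|x−xᵢ|+|y−yᵢ|) = Σwᵢ|x−xᵢ| + Σwᵢ|y−yᵢ|, so x and y are optimised independently as 1-D weighted medians.
Total weight W = 703; half = 351.5.
x-coordinate, sorted with cumulative weight:
  x=0 (Delta, w=50) cum 50
  x=2 (Gamma, w=300) cum 350
  x=2 (Zeta, w=90) cum 440  ← median
  x=5 (Beta, w=20) cum 460
  x=8 (Alpha, w=3) cum 463
  x=8 (Eta, w=200) cum 663
  x=14 (Theta, w=30) cum 693
  x=16 (Epsilon, w=10) cum 703
⇒ x* = 2
y-coordinate, sorted with cumulative weight:
  y=0 (Epsilon, w=10) cum 10
  y=3 (Theta, w=30) cum 40
  y=5 (Beta, w=20) cum 60
  y=13 (Alpha, w=3) cum 63
  y=13 (Gamma, w=300) cum 363  ← median
  y=15 (Delta, w=50) cum 413
  y=16 (Eta, w=200) cum 613
  y=20 (Zeta, w=90) cum 703
⇒ y* = 13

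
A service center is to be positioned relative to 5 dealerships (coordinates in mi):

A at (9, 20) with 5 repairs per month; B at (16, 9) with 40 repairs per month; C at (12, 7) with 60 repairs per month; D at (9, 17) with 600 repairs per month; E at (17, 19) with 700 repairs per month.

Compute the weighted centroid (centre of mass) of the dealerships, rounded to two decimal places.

(13.31, 17.35)

The minimiser of Σwᵢ‖p−pᵢ‖² is the weighted centroid p* = (Σwᵢpᵢ)/(Σwᵢ).
Σwᵢ = 1405.
Σwᵢxᵢ = 5·9 + 40·16 + 60·12 + 600·9 + 700·17 = 18705.
Σwᵢyᵢ = 5·20 + 40·9 + 60·7 + 600·17 + 700·19 = 24380.
x* = 18705/1405 = 13.31, y* = 24380/1405 = 17.35.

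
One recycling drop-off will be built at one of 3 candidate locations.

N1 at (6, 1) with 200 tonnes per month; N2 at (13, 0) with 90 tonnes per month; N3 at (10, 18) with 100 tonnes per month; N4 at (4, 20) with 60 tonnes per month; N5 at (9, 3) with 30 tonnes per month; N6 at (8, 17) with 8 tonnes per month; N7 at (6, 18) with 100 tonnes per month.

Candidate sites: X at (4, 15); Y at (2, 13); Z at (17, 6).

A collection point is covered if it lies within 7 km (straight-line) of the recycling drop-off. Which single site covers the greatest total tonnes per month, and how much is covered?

Coverage radius r = 7 km; a point is covered iff (Δx)²+(Δy)² ≤ 7² = 49.
  X (4, 15): covers {N3, N4, N6, N7} → 268
  Y (2, 13): covers {N7} → 100
  Z (17, 6): covers {none} → 0
Maximum coverage at X: 268 tonnes per month.

X, covering 268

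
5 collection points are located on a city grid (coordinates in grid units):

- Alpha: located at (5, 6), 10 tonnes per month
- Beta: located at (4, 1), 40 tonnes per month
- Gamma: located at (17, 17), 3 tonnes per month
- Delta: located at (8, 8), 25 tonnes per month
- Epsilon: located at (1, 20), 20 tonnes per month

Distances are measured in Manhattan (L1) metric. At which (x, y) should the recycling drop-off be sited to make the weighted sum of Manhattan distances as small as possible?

(4, 6)

Manhattan distance separates: Σwᵢ(|x−xᵢ|+|y−yᵢ|) = Σwᵢ|x−xᵢ| + Σwᵢ|y−yᵢ|, so x and y are optimised independently as 1-D weighted medians.
Total weight W = 98; half = 49.
x-coordinate, sorted with cumulative weight:
  x=1 (Epsilon, w=20) cum 20
  x=4 (Beta, w=40) cum 60  ← median
  x=5 (Alpha, w=10) cum 70
  x=8 (Delta, w=25) cum 95
  x=17 (Gamma, w=3) cum 98
⇒ x* = 4
y-coordinate, sorted with cumulative weight:
  y=1 (Beta, w=40) cum 40
  y=6 (Alpha, w=10) cum 50  ← median
  y=8 (Delta, w=25) cum 75
  y=17 (Gamma, w=3) cum 78
  y=20 (Epsilon, w=20) cum 98
⇒ y* = 6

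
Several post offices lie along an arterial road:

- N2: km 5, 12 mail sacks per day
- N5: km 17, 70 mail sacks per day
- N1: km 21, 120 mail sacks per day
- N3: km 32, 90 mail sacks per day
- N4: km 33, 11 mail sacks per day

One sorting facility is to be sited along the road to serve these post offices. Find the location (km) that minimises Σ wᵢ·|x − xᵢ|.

x = 21

For a sum of weighted absolute distances on a line, the optimum is the weighted median (not the mean). Total weight W = 303; half-weight = 151.5.
Sort by position and accumulate weight:
  km 5 (N2, w=12) → cum 12
  km 17 (N5, w=70) → cum 82
  km 21 (N1, w=120) → cum 202  ≥ 151.5 → median here
  km 32 (N3, w=90) → cum 292
  km 33 (N4, w=11) → cum 303
Optimal location: km 21.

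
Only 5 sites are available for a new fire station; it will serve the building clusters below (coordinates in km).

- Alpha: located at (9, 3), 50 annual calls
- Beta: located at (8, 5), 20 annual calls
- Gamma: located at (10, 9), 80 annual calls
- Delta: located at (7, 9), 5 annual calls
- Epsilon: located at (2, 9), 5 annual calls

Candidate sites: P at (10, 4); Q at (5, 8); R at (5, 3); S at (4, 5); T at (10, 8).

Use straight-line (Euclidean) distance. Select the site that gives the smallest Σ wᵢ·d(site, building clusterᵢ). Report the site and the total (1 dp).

Total weighted distance at each candidate:
  P (10, 4): total = 591.8
  Q (5, 8): total = 839.9
  R (5, 3): total = 962.1
  S (4, 5): total = 973.5
  T (10, 8): total = 463.2
Minimum is at T with total 463.2 km.

T, total 463.2 km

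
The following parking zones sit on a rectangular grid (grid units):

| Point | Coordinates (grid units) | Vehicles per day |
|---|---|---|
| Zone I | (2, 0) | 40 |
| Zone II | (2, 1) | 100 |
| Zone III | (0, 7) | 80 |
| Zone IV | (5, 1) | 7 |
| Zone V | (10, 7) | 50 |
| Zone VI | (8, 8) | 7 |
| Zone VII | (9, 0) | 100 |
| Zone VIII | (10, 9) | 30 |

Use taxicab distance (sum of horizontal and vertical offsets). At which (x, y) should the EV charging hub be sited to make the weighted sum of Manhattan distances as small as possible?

(2, 1)

Manhattan distance separates: Σwᵢ(|x−xᵢ|+|y−yᵢ|) = Σwᵢ|x−xᵢ| + Σwᵢ|y−yᵢ|, so x and y are optimised independently as 1-D weighted medians.
Total weight W = 414; half = 207.
x-coordinate, sorted with cumulative weight:
  x=0 (Zone III, w=80) cum 80
  x=2 (Zone I, w=40) cum 120
  x=2 (Zone II, w=100) cum 220  ← median
  x=5 (Zone IV, w=7) cum 227
  x=8 (Zone VI, w=7) cum 234
  x=9 (Zone VII, w=100) cum 334
  x=10 (Zone V, w=50) cum 384
  x=10 (Zone VIII, w=30) cum 414
⇒ x* = 2
y-coordinate, sorted with cumulative weight:
  y=0 (Zone I, w=40) cum 40
  y=0 (Zone VII, w=100) cum 140
  y=1 (Zone II, w=100) cum 240  ← median
  y=1 (Zone IV, w=7) cum 247
  y=7 (Zone III, w=80) cum 327
  y=7 (Zone V, w=50) cum 377
  y=8 (Zone VI, w=7) cum 384
  y=9 (Zone VIII, w=30) cum 414
⇒ y* = 1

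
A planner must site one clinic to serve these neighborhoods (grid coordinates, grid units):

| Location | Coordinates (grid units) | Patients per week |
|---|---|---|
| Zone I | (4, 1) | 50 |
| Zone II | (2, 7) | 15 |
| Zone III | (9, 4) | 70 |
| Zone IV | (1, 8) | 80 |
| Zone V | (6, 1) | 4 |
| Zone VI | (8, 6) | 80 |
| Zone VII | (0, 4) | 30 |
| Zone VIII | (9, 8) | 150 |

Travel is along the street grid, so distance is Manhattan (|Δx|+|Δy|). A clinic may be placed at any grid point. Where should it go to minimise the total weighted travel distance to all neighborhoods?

(8, 7)

Manhattan distance separates: Σwᵢ(|x−xᵢ|+|y−yᵢ|) = Σwᵢ|x−xᵢ| + Σwᵢ|y−yᵢ|, so x and y are optimised independently as 1-D weighted medians.
Total weight W = 479; half = 239.5.
x-coordinate, sorted with cumulative weight:
  x=0 (Zone VII, w=30) cum 30
  x=1 (Zone IV, w=80) cum 110
  x=2 (Zone II, w=15) cum 125
  x=4 (Zone I, w=50) cum 175
  x=6 (Zone V, w=4) cum 179
  x=8 (Zone VI, w=80) cum 259  ← median
  x=9 (Zone III, w=70) cum 329
  x=9 (Zone VIII, w=150) cum 479
⇒ x* = 8
y-coordinate, sorted with cumulative weight:
  y=1 (Zone I, w=50) cum 50
  y=1 (Zone V, w=4) cum 54
  y=4 (Zone III, w=70) cum 124
  y=4 (Zone VII, w=30) cum 154
  y=6 (Zone VI, w=80) cum 234
  y=7 (Zone II, w=15) cum 249  ← median
  y=8 (Zone IV, w=80) cum 329
  y=8 (Zone VIII, w=150) cum 479
⇒ y* = 7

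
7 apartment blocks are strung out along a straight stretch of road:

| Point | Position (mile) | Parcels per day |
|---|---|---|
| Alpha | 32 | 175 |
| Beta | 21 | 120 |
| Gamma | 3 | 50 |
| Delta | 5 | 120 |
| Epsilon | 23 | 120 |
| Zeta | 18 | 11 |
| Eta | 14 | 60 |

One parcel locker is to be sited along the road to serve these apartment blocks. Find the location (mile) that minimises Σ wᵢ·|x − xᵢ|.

For a sum of weighted absolute distances on a line, the optimum is the weighted median (not the mean). Total weight W = 656; half-weight = 328.
Sort by position and accumulate weight:
  mile 3 (Gamma, w=50) → cum 50
  mile 5 (Delta, w=120) → cum 170
  mile 14 (Eta, w=60) → cum 230
  mile 18 (Zeta, w=11) → cum 241
  mile 21 (Beta, w=120) → cum 361  ≥ 328 → median here
  mile 23 (Epsilon, w=120) → cum 481
  mile 32 (Alpha, w=175) → cum 656
Optimal location: mile 21.

x = 21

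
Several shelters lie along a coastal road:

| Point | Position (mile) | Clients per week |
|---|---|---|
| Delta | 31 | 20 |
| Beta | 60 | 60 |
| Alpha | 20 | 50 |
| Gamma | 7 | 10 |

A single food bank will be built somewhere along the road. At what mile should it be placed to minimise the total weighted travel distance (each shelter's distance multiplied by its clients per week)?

For a sum of weighted absolute distances on a line, the optimum is the weighted median (not the mean). Total weight W = 140; half-weight = 70.
Sort by position and accumulate weight:
  mile 7 (Gamma, w=10) → cum 10
  mile 20 (Alpha, w=50) → cum 60
  mile 31 (Delta, w=20) → cum 80  ≥ 70 → median here
  mile 60 (Beta, w=60) → cum 140
Optimal location: mile 31.

x = 31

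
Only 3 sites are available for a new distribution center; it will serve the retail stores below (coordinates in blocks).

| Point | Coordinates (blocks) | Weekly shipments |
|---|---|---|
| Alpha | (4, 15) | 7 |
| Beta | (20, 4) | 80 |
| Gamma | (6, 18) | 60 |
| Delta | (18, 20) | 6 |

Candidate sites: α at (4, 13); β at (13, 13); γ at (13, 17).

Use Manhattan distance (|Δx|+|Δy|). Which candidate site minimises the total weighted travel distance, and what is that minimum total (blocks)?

β, total 2149 blocks

Total weighted distance at each candidate:
  α (4, 13): total = 2560
  β (13, 13): total = 2149
  γ (13, 17): total = 2205
Minimum is at β with total 2149 blocks.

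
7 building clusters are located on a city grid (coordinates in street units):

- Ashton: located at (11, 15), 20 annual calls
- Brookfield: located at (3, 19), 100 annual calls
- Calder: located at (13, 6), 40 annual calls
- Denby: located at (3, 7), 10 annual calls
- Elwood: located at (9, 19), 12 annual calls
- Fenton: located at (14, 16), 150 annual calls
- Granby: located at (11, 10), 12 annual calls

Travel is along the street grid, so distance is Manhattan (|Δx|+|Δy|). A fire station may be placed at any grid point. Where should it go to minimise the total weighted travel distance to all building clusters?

(13, 16)

Manhattan distance separates: Σwᵢ(|x−xᵢ|+|y−yᵢ|) = Σwᵢ|x−xᵢ| + Σwᵢ|y−yᵢ|, so x and y are optimised independently as 1-D weighted medians.
Total weight W = 344; half = 172.
x-coordinate, sorted with cumulative weight:
  x=3 (Brookfield, w=100) cum 100
  x=3 (Denby, w=10) cum 110
  x=9 (Elwood, w=12) cum 122
  x=11 (Ashton, w=20) cum 142
  x=11 (Granby, w=12) cum 154
  x=13 (Calder, w=40) cum 194  ← median
  x=14 (Fenton, w=150) cum 344
⇒ x* = 13
y-coordinate, sorted with cumulative weight:
  y=6 (Calder, w=40) cum 40
  y=7 (Denby, w=10) cum 50
  y=10 (Granby, w=12) cum 62
  y=15 (Ashton, w=20) cum 82
  y=16 (Fenton, w=150) cum 232  ← median
  y=19 (Brookfield, w=100) cum 332
  y=19 (Elwood, w=12) cum 344
⇒ y* = 16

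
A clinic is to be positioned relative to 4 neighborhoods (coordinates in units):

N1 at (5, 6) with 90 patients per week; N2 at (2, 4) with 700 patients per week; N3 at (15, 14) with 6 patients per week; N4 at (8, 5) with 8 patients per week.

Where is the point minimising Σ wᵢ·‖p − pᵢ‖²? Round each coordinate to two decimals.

(2.49, 4.31)

The minimiser of Σwᵢ‖p−pᵢ‖² is the weighted centroid p* = (Σwᵢpᵢ)/(Σwᵢ).
Σwᵢ = 804.
Σwᵢxᵢ = 90·5 + 700·2 + 6·15 + 8·8 = 2004.
Σwᵢyᵢ = 90·6 + 700·4 + 6·14 + 8·5 = 3464.
x* = 2004/804 = 2.49, y* = 3464/804 = 4.31.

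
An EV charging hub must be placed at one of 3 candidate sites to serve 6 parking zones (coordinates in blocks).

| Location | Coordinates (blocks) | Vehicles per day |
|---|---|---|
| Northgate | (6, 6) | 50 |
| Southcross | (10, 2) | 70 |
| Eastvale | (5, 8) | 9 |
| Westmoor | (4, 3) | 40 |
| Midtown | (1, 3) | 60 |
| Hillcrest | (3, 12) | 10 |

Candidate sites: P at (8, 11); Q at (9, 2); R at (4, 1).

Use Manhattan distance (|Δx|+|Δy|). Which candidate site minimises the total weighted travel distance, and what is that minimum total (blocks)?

R, total 1412 blocks

Total weighted distance at each candidate:
  P (8, 11): total = 2614
  Q (9, 2): total = 1450
  R (4, 1): total = 1412
Minimum is at R with total 1412 blocks.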